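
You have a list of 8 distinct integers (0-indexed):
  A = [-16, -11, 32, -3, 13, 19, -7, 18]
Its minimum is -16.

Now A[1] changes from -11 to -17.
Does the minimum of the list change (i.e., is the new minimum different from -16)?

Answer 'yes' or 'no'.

Old min = -16
Change: A[1] -11 -> -17
Changed element was NOT the min; min changes only if -17 < -16.
New min = -17; changed? yes

Answer: yes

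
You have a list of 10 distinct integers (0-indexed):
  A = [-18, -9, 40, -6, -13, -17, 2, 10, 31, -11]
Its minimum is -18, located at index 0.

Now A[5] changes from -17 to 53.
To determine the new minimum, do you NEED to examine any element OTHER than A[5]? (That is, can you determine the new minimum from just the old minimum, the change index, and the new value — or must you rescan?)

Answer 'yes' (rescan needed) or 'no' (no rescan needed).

Old min = -18 at index 0
Change at index 5: -17 -> 53
Index 5 was NOT the min. New min = min(-18, 53). No rescan of other elements needed.
Needs rescan: no

Answer: no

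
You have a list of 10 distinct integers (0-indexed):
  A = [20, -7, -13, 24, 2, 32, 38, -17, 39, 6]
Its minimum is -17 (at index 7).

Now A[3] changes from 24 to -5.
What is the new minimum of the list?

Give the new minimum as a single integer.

Old min = -17 (at index 7)
Change: A[3] 24 -> -5
Changed element was NOT the old min.
  New min = min(old_min, new_val) = min(-17, -5) = -17

Answer: -17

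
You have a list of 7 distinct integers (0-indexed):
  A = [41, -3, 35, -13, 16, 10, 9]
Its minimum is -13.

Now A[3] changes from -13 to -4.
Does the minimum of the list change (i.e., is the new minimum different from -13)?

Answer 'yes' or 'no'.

Old min = -13
Change: A[3] -13 -> -4
Changed element was the min; new min must be rechecked.
New min = -4; changed? yes

Answer: yes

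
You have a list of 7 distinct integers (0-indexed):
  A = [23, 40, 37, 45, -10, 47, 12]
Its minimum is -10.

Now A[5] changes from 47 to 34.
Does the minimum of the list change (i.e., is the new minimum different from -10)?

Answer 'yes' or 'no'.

Old min = -10
Change: A[5] 47 -> 34
Changed element was NOT the min; min changes only if 34 < -10.
New min = -10; changed? no

Answer: no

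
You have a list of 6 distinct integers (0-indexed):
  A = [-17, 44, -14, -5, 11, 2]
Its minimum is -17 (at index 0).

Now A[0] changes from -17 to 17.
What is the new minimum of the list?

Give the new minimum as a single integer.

Answer: -14

Derivation:
Old min = -17 (at index 0)
Change: A[0] -17 -> 17
Changed element WAS the min. Need to check: is 17 still <= all others?
  Min of remaining elements: -14
  New min = min(17, -14) = -14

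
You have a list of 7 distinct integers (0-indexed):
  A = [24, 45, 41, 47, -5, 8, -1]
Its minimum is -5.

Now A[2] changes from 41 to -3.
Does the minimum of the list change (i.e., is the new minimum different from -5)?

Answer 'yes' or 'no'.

Answer: no

Derivation:
Old min = -5
Change: A[2] 41 -> -3
Changed element was NOT the min; min changes only if -3 < -5.
New min = -5; changed? no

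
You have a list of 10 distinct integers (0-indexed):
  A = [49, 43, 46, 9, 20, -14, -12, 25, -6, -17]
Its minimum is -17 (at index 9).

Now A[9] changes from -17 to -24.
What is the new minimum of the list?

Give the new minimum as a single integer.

Old min = -17 (at index 9)
Change: A[9] -17 -> -24
Changed element WAS the min. Need to check: is -24 still <= all others?
  Min of remaining elements: -14
  New min = min(-24, -14) = -24

Answer: -24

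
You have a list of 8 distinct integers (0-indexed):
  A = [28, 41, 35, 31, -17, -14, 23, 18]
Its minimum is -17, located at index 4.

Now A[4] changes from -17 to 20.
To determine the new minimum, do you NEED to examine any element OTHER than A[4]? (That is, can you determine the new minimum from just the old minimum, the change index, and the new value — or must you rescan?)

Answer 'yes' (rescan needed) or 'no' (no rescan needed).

Answer: yes

Derivation:
Old min = -17 at index 4
Change at index 4: -17 -> 20
Index 4 WAS the min and new value 20 > old min -17. Must rescan other elements to find the new min.
Needs rescan: yes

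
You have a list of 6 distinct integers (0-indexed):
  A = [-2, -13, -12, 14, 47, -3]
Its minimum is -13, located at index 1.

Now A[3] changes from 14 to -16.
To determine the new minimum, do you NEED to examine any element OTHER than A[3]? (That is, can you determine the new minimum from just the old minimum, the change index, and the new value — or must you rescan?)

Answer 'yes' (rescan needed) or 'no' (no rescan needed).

Answer: no

Derivation:
Old min = -13 at index 1
Change at index 3: 14 -> -16
Index 3 was NOT the min. New min = min(-13, -16). No rescan of other elements needed.
Needs rescan: no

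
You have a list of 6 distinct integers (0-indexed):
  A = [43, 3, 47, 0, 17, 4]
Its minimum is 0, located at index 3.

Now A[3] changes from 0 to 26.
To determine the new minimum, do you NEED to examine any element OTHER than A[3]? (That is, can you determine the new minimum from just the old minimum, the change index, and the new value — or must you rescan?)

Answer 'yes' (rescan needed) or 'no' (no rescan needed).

Old min = 0 at index 3
Change at index 3: 0 -> 26
Index 3 WAS the min and new value 26 > old min 0. Must rescan other elements to find the new min.
Needs rescan: yes

Answer: yes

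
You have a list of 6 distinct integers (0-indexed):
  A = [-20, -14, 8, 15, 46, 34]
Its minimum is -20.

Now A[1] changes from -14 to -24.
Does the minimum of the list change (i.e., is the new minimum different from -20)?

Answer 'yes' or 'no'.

Old min = -20
Change: A[1] -14 -> -24
Changed element was NOT the min; min changes only if -24 < -20.
New min = -24; changed? yes

Answer: yes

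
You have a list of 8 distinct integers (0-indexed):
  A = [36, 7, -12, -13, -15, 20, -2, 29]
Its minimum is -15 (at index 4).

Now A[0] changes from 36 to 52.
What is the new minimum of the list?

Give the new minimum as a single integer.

Old min = -15 (at index 4)
Change: A[0] 36 -> 52
Changed element was NOT the old min.
  New min = min(old_min, new_val) = min(-15, 52) = -15

Answer: -15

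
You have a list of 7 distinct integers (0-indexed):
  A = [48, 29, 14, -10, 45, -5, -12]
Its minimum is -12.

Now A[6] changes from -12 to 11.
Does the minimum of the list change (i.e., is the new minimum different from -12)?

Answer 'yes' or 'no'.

Answer: yes

Derivation:
Old min = -12
Change: A[6] -12 -> 11
Changed element was the min; new min must be rechecked.
New min = -10; changed? yes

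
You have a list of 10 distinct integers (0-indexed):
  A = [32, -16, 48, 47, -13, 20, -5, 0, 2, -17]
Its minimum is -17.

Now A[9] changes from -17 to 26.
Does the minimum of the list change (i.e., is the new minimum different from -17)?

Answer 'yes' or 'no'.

Old min = -17
Change: A[9] -17 -> 26
Changed element was the min; new min must be rechecked.
New min = -16; changed? yes

Answer: yes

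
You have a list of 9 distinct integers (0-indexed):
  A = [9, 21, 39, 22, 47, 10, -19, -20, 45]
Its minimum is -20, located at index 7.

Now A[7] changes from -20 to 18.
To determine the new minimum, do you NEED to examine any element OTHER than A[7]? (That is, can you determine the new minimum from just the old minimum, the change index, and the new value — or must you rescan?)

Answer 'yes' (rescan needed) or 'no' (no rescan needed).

Old min = -20 at index 7
Change at index 7: -20 -> 18
Index 7 WAS the min and new value 18 > old min -20. Must rescan other elements to find the new min.
Needs rescan: yes

Answer: yes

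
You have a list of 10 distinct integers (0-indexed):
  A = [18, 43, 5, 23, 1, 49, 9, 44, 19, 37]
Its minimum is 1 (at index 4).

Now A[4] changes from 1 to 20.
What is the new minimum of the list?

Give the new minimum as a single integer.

Old min = 1 (at index 4)
Change: A[4] 1 -> 20
Changed element WAS the min. Need to check: is 20 still <= all others?
  Min of remaining elements: 5
  New min = min(20, 5) = 5

Answer: 5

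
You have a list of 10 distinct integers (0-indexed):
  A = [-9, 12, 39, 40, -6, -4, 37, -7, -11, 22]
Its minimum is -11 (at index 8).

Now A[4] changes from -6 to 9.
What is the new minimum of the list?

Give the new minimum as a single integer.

Answer: -11

Derivation:
Old min = -11 (at index 8)
Change: A[4] -6 -> 9
Changed element was NOT the old min.
  New min = min(old_min, new_val) = min(-11, 9) = -11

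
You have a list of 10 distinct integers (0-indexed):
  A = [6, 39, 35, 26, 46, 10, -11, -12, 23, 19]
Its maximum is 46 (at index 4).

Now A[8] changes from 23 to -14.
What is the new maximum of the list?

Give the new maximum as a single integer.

Answer: 46

Derivation:
Old max = 46 (at index 4)
Change: A[8] 23 -> -14
Changed element was NOT the old max.
  New max = max(old_max, new_val) = max(46, -14) = 46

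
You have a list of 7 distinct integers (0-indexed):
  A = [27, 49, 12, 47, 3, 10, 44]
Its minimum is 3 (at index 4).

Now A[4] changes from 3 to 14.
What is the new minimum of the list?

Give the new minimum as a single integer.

Old min = 3 (at index 4)
Change: A[4] 3 -> 14
Changed element WAS the min. Need to check: is 14 still <= all others?
  Min of remaining elements: 10
  New min = min(14, 10) = 10

Answer: 10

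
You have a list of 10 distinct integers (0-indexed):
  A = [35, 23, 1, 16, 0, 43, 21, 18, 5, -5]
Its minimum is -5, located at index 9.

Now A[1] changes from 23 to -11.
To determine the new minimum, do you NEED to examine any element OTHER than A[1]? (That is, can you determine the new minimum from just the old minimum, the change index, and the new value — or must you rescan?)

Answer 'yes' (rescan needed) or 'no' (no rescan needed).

Answer: no

Derivation:
Old min = -5 at index 9
Change at index 1: 23 -> -11
Index 1 was NOT the min. New min = min(-5, -11). No rescan of other elements needed.
Needs rescan: no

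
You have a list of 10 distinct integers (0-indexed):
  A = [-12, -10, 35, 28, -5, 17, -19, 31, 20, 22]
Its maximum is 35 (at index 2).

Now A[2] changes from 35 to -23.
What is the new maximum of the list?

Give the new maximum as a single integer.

Old max = 35 (at index 2)
Change: A[2] 35 -> -23
Changed element WAS the max -> may need rescan.
  Max of remaining elements: 31
  New max = max(-23, 31) = 31

Answer: 31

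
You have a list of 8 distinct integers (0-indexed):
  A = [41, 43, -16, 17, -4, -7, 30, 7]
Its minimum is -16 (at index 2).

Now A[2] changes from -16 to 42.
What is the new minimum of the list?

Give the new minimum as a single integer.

Answer: -7

Derivation:
Old min = -16 (at index 2)
Change: A[2] -16 -> 42
Changed element WAS the min. Need to check: is 42 still <= all others?
  Min of remaining elements: -7
  New min = min(42, -7) = -7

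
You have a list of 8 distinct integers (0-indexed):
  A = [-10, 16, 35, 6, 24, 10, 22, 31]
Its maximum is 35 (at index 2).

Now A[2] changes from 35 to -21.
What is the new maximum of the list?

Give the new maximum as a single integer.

Old max = 35 (at index 2)
Change: A[2] 35 -> -21
Changed element WAS the max -> may need rescan.
  Max of remaining elements: 31
  New max = max(-21, 31) = 31

Answer: 31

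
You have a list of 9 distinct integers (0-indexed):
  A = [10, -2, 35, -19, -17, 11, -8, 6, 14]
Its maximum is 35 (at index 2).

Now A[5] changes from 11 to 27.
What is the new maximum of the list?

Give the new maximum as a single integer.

Old max = 35 (at index 2)
Change: A[5] 11 -> 27
Changed element was NOT the old max.
  New max = max(old_max, new_val) = max(35, 27) = 35

Answer: 35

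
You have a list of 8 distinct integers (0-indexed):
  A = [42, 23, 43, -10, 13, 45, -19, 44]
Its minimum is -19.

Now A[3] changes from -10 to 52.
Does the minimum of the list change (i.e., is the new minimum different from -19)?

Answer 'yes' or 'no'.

Answer: no

Derivation:
Old min = -19
Change: A[3] -10 -> 52
Changed element was NOT the min; min changes only if 52 < -19.
New min = -19; changed? no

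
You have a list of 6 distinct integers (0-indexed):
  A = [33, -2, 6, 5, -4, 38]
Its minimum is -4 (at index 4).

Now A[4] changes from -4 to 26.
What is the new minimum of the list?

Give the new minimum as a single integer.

Answer: -2

Derivation:
Old min = -4 (at index 4)
Change: A[4] -4 -> 26
Changed element WAS the min. Need to check: is 26 still <= all others?
  Min of remaining elements: -2
  New min = min(26, -2) = -2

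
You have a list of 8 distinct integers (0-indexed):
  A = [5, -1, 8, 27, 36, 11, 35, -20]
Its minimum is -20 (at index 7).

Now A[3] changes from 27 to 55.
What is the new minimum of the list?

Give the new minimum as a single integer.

Answer: -20

Derivation:
Old min = -20 (at index 7)
Change: A[3] 27 -> 55
Changed element was NOT the old min.
  New min = min(old_min, new_val) = min(-20, 55) = -20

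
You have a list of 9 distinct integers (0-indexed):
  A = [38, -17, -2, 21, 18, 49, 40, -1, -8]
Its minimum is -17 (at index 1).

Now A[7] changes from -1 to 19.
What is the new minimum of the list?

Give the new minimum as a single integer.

Answer: -17

Derivation:
Old min = -17 (at index 1)
Change: A[7] -1 -> 19
Changed element was NOT the old min.
  New min = min(old_min, new_val) = min(-17, 19) = -17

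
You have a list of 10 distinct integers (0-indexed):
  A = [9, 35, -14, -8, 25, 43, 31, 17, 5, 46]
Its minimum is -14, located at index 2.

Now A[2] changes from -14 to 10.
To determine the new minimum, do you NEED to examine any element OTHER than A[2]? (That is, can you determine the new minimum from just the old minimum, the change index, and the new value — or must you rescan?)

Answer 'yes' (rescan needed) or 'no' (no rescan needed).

Old min = -14 at index 2
Change at index 2: -14 -> 10
Index 2 WAS the min and new value 10 > old min -14. Must rescan other elements to find the new min.
Needs rescan: yes

Answer: yes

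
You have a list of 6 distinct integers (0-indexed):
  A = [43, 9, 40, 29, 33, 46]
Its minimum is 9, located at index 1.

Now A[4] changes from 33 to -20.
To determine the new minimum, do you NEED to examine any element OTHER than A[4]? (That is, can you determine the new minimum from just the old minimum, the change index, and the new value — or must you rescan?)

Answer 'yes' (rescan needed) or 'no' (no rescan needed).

Answer: no

Derivation:
Old min = 9 at index 1
Change at index 4: 33 -> -20
Index 4 was NOT the min. New min = min(9, -20). No rescan of other elements needed.
Needs rescan: no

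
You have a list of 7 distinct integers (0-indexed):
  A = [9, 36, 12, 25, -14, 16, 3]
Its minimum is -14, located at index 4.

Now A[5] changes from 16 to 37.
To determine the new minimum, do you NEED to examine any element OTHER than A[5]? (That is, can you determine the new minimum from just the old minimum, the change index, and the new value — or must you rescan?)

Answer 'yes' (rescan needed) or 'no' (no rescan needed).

Answer: no

Derivation:
Old min = -14 at index 4
Change at index 5: 16 -> 37
Index 5 was NOT the min. New min = min(-14, 37). No rescan of other elements needed.
Needs rescan: no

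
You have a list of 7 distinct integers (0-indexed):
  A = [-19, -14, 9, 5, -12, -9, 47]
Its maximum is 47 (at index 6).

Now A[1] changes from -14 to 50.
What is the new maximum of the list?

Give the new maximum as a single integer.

Answer: 50

Derivation:
Old max = 47 (at index 6)
Change: A[1] -14 -> 50
Changed element was NOT the old max.
  New max = max(old_max, new_val) = max(47, 50) = 50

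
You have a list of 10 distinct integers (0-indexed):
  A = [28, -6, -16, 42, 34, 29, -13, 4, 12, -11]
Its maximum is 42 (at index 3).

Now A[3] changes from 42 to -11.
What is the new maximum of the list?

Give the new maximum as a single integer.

Old max = 42 (at index 3)
Change: A[3] 42 -> -11
Changed element WAS the max -> may need rescan.
  Max of remaining elements: 34
  New max = max(-11, 34) = 34

Answer: 34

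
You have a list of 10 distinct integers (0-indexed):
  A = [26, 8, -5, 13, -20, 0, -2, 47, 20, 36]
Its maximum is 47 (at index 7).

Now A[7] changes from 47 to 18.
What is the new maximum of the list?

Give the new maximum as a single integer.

Answer: 36

Derivation:
Old max = 47 (at index 7)
Change: A[7] 47 -> 18
Changed element WAS the max -> may need rescan.
  Max of remaining elements: 36
  New max = max(18, 36) = 36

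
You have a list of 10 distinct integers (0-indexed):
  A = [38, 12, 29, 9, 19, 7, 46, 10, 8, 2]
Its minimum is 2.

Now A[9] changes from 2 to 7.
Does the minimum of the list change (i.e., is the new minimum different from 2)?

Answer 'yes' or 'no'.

Answer: yes

Derivation:
Old min = 2
Change: A[9] 2 -> 7
Changed element was the min; new min must be rechecked.
New min = 7; changed? yes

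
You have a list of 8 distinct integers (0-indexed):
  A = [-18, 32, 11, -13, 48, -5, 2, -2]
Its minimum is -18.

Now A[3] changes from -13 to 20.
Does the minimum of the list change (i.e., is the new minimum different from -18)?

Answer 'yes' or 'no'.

Old min = -18
Change: A[3] -13 -> 20
Changed element was NOT the min; min changes only if 20 < -18.
New min = -18; changed? no

Answer: no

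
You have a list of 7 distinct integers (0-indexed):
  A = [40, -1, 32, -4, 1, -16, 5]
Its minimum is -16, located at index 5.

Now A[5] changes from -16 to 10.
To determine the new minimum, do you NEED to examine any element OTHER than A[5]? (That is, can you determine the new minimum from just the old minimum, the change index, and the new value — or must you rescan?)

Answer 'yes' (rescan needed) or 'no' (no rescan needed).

Old min = -16 at index 5
Change at index 5: -16 -> 10
Index 5 WAS the min and new value 10 > old min -16. Must rescan other elements to find the new min.
Needs rescan: yes

Answer: yes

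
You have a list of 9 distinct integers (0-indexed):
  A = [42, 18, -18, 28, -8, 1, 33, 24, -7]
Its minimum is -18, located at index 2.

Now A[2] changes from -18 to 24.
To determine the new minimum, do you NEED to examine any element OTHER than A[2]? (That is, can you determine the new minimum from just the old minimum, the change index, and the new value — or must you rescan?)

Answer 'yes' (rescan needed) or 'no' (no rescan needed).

Answer: yes

Derivation:
Old min = -18 at index 2
Change at index 2: -18 -> 24
Index 2 WAS the min and new value 24 > old min -18. Must rescan other elements to find the new min.
Needs rescan: yes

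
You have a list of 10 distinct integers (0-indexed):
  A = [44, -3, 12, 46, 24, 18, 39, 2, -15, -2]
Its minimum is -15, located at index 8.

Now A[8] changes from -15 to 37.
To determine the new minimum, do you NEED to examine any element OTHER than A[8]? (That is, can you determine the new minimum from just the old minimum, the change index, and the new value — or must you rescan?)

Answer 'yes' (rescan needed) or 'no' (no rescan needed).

Answer: yes

Derivation:
Old min = -15 at index 8
Change at index 8: -15 -> 37
Index 8 WAS the min and new value 37 > old min -15. Must rescan other elements to find the new min.
Needs rescan: yes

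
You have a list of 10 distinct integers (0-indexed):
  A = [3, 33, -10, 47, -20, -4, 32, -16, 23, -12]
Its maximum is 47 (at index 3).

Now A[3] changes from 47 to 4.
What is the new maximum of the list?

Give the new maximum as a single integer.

Answer: 33

Derivation:
Old max = 47 (at index 3)
Change: A[3] 47 -> 4
Changed element WAS the max -> may need rescan.
  Max of remaining elements: 33
  New max = max(4, 33) = 33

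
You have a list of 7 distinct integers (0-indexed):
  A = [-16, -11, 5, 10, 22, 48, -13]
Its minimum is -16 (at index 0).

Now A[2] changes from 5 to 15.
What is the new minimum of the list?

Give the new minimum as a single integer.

Old min = -16 (at index 0)
Change: A[2] 5 -> 15
Changed element was NOT the old min.
  New min = min(old_min, new_val) = min(-16, 15) = -16

Answer: -16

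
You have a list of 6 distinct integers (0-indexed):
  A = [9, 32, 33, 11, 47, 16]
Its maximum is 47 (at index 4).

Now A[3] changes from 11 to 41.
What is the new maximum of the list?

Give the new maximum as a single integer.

Answer: 47

Derivation:
Old max = 47 (at index 4)
Change: A[3] 11 -> 41
Changed element was NOT the old max.
  New max = max(old_max, new_val) = max(47, 41) = 47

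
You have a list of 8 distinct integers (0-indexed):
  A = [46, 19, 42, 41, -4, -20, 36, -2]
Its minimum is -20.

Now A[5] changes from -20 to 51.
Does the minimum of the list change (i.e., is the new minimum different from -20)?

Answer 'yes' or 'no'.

Old min = -20
Change: A[5] -20 -> 51
Changed element was the min; new min must be rechecked.
New min = -4; changed? yes

Answer: yes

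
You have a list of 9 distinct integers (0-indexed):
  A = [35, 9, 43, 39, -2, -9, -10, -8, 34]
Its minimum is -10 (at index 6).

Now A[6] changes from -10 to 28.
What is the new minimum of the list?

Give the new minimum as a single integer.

Answer: -9

Derivation:
Old min = -10 (at index 6)
Change: A[6] -10 -> 28
Changed element WAS the min. Need to check: is 28 still <= all others?
  Min of remaining elements: -9
  New min = min(28, -9) = -9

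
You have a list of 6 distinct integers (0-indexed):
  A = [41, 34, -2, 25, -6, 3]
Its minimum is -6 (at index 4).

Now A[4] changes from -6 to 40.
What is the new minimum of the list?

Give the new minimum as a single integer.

Answer: -2

Derivation:
Old min = -6 (at index 4)
Change: A[4] -6 -> 40
Changed element WAS the min. Need to check: is 40 still <= all others?
  Min of remaining elements: -2
  New min = min(40, -2) = -2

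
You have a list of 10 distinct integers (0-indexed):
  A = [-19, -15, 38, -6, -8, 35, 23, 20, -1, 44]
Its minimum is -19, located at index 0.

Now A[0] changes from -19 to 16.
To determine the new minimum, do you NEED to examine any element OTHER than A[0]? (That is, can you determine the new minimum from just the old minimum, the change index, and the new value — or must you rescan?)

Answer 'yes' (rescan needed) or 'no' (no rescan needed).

Answer: yes

Derivation:
Old min = -19 at index 0
Change at index 0: -19 -> 16
Index 0 WAS the min and new value 16 > old min -19. Must rescan other elements to find the new min.
Needs rescan: yes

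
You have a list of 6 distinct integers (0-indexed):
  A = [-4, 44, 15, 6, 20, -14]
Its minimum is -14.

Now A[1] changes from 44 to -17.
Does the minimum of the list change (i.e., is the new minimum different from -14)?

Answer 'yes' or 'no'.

Answer: yes

Derivation:
Old min = -14
Change: A[1] 44 -> -17
Changed element was NOT the min; min changes only if -17 < -14.
New min = -17; changed? yes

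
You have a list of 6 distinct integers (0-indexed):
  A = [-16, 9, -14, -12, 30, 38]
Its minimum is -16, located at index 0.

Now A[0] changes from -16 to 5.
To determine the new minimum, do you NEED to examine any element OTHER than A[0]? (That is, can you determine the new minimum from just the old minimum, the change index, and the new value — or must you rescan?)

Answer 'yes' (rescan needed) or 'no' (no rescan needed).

Old min = -16 at index 0
Change at index 0: -16 -> 5
Index 0 WAS the min and new value 5 > old min -16. Must rescan other elements to find the new min.
Needs rescan: yes

Answer: yes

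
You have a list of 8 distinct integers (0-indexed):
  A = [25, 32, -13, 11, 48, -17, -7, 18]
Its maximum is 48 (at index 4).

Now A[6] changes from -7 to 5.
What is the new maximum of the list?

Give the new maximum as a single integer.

Old max = 48 (at index 4)
Change: A[6] -7 -> 5
Changed element was NOT the old max.
  New max = max(old_max, new_val) = max(48, 5) = 48

Answer: 48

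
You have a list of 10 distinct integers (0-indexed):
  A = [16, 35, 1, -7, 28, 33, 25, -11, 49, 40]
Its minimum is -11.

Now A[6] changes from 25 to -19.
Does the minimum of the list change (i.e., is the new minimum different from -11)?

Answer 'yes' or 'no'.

Old min = -11
Change: A[6] 25 -> -19
Changed element was NOT the min; min changes only if -19 < -11.
New min = -19; changed? yes

Answer: yes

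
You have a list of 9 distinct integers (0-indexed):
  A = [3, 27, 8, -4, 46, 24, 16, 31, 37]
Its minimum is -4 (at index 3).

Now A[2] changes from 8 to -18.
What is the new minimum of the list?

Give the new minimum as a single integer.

Old min = -4 (at index 3)
Change: A[2] 8 -> -18
Changed element was NOT the old min.
  New min = min(old_min, new_val) = min(-4, -18) = -18

Answer: -18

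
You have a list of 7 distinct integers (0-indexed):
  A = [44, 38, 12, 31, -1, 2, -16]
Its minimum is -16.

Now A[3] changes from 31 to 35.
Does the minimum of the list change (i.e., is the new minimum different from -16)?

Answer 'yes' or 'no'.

Answer: no

Derivation:
Old min = -16
Change: A[3] 31 -> 35
Changed element was NOT the min; min changes only if 35 < -16.
New min = -16; changed? no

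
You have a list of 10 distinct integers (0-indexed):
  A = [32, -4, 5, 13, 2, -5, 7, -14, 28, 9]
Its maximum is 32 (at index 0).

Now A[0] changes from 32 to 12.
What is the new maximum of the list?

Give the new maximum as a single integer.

Old max = 32 (at index 0)
Change: A[0] 32 -> 12
Changed element WAS the max -> may need rescan.
  Max of remaining elements: 28
  New max = max(12, 28) = 28

Answer: 28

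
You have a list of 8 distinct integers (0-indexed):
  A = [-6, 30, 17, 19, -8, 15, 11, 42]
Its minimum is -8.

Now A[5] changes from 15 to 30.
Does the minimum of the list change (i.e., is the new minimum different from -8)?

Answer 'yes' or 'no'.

Answer: no

Derivation:
Old min = -8
Change: A[5] 15 -> 30
Changed element was NOT the min; min changes only if 30 < -8.
New min = -8; changed? no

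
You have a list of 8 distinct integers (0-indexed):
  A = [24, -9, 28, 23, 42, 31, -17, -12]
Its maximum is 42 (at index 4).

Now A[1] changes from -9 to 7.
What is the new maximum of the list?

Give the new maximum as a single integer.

Answer: 42

Derivation:
Old max = 42 (at index 4)
Change: A[1] -9 -> 7
Changed element was NOT the old max.
  New max = max(old_max, new_val) = max(42, 7) = 42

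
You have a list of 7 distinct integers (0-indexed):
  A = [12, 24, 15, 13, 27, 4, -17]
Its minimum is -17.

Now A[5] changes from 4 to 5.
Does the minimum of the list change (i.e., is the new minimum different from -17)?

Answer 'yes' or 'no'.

Answer: no

Derivation:
Old min = -17
Change: A[5] 4 -> 5
Changed element was NOT the min; min changes only if 5 < -17.
New min = -17; changed? no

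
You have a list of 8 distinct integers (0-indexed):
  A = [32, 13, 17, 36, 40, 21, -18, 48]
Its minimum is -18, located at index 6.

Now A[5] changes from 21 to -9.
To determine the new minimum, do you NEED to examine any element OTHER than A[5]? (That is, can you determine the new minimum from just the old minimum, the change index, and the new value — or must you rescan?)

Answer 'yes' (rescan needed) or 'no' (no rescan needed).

Answer: no

Derivation:
Old min = -18 at index 6
Change at index 5: 21 -> -9
Index 5 was NOT the min. New min = min(-18, -9). No rescan of other elements needed.
Needs rescan: no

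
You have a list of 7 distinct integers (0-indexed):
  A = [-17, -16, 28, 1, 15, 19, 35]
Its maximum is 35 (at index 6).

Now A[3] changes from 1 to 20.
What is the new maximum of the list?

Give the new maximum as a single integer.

Answer: 35

Derivation:
Old max = 35 (at index 6)
Change: A[3] 1 -> 20
Changed element was NOT the old max.
  New max = max(old_max, new_val) = max(35, 20) = 35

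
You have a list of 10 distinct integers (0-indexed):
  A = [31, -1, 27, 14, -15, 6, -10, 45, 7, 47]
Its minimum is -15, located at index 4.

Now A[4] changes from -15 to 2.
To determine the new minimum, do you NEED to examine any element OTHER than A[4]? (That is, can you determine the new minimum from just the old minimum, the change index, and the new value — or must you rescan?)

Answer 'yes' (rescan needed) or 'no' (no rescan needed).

Answer: yes

Derivation:
Old min = -15 at index 4
Change at index 4: -15 -> 2
Index 4 WAS the min and new value 2 > old min -15. Must rescan other elements to find the new min.
Needs rescan: yes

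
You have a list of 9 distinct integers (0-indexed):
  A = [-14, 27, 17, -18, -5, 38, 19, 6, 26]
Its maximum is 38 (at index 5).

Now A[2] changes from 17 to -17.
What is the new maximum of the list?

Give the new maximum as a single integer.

Old max = 38 (at index 5)
Change: A[2] 17 -> -17
Changed element was NOT the old max.
  New max = max(old_max, new_val) = max(38, -17) = 38

Answer: 38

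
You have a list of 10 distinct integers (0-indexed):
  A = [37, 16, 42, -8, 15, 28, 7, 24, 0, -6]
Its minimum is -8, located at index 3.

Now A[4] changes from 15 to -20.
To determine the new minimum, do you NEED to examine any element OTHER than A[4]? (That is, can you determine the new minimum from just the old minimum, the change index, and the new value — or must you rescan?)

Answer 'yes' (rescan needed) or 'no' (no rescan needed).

Answer: no

Derivation:
Old min = -8 at index 3
Change at index 4: 15 -> -20
Index 4 was NOT the min. New min = min(-8, -20). No rescan of other elements needed.
Needs rescan: no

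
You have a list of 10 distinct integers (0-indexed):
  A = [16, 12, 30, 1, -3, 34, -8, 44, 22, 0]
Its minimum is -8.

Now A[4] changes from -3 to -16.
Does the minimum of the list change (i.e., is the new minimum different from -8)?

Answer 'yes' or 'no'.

Answer: yes

Derivation:
Old min = -8
Change: A[4] -3 -> -16
Changed element was NOT the min; min changes only if -16 < -8.
New min = -16; changed? yes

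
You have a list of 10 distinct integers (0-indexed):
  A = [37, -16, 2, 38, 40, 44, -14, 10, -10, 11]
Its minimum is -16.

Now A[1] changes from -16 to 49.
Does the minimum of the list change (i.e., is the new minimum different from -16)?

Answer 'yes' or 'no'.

Answer: yes

Derivation:
Old min = -16
Change: A[1] -16 -> 49
Changed element was the min; new min must be rechecked.
New min = -14; changed? yes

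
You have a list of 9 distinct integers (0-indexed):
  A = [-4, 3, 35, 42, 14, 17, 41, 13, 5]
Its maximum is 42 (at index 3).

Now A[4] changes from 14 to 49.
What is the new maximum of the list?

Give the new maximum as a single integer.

Old max = 42 (at index 3)
Change: A[4] 14 -> 49
Changed element was NOT the old max.
  New max = max(old_max, new_val) = max(42, 49) = 49

Answer: 49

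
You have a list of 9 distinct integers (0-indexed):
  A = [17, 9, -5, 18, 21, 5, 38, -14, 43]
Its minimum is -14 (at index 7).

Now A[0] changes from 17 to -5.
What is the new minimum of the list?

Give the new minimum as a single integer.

Old min = -14 (at index 7)
Change: A[0] 17 -> -5
Changed element was NOT the old min.
  New min = min(old_min, new_val) = min(-14, -5) = -14

Answer: -14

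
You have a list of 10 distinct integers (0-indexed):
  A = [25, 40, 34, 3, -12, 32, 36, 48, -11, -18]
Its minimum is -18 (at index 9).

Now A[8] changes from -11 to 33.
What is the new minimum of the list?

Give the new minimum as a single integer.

Old min = -18 (at index 9)
Change: A[8] -11 -> 33
Changed element was NOT the old min.
  New min = min(old_min, new_val) = min(-18, 33) = -18

Answer: -18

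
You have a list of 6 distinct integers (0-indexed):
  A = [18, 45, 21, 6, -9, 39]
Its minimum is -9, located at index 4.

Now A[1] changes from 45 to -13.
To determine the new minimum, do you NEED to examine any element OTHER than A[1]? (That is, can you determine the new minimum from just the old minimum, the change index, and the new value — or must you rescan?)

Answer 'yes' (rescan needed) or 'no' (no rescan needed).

Answer: no

Derivation:
Old min = -9 at index 4
Change at index 1: 45 -> -13
Index 1 was NOT the min. New min = min(-9, -13). No rescan of other elements needed.
Needs rescan: no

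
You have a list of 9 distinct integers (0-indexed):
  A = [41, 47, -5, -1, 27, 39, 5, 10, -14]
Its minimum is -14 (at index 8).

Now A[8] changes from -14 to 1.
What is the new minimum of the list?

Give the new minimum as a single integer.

Answer: -5

Derivation:
Old min = -14 (at index 8)
Change: A[8] -14 -> 1
Changed element WAS the min. Need to check: is 1 still <= all others?
  Min of remaining elements: -5
  New min = min(1, -5) = -5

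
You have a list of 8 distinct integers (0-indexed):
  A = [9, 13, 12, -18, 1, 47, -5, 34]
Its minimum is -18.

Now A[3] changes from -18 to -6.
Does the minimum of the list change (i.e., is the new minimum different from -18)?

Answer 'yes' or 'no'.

Old min = -18
Change: A[3] -18 -> -6
Changed element was the min; new min must be rechecked.
New min = -6; changed? yes

Answer: yes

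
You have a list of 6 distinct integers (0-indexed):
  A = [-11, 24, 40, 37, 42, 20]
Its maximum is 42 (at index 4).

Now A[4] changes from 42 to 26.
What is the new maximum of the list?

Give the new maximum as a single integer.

Old max = 42 (at index 4)
Change: A[4] 42 -> 26
Changed element WAS the max -> may need rescan.
  Max of remaining elements: 40
  New max = max(26, 40) = 40

Answer: 40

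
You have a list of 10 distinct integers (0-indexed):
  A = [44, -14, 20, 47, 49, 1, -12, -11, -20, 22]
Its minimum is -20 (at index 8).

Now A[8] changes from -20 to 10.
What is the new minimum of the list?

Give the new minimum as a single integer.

Answer: -14

Derivation:
Old min = -20 (at index 8)
Change: A[8] -20 -> 10
Changed element WAS the min. Need to check: is 10 still <= all others?
  Min of remaining elements: -14
  New min = min(10, -14) = -14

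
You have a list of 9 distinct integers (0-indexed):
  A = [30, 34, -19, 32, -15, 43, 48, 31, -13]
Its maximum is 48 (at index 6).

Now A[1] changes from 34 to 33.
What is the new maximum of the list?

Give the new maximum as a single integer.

Old max = 48 (at index 6)
Change: A[1] 34 -> 33
Changed element was NOT the old max.
  New max = max(old_max, new_val) = max(48, 33) = 48

Answer: 48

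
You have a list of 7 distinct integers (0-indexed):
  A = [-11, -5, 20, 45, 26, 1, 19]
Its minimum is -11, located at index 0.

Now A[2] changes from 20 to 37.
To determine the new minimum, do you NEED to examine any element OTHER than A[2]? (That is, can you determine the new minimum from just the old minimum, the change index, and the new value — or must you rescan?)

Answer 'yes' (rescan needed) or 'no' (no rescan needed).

Answer: no

Derivation:
Old min = -11 at index 0
Change at index 2: 20 -> 37
Index 2 was NOT the min. New min = min(-11, 37). No rescan of other elements needed.
Needs rescan: no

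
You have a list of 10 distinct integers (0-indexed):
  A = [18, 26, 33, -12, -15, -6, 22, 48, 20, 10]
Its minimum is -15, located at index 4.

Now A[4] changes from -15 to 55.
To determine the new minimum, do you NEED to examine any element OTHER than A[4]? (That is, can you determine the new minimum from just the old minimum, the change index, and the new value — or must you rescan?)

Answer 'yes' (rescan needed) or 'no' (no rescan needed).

Old min = -15 at index 4
Change at index 4: -15 -> 55
Index 4 WAS the min and new value 55 > old min -15. Must rescan other elements to find the new min.
Needs rescan: yes

Answer: yes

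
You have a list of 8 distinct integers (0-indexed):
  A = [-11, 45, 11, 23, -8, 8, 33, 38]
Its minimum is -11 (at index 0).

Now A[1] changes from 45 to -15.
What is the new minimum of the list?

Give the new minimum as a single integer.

Answer: -15

Derivation:
Old min = -11 (at index 0)
Change: A[1] 45 -> -15
Changed element was NOT the old min.
  New min = min(old_min, new_val) = min(-11, -15) = -15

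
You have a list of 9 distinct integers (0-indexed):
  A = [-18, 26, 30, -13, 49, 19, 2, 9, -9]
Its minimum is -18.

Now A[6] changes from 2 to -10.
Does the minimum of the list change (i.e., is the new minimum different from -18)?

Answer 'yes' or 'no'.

Old min = -18
Change: A[6] 2 -> -10
Changed element was NOT the min; min changes only if -10 < -18.
New min = -18; changed? no

Answer: no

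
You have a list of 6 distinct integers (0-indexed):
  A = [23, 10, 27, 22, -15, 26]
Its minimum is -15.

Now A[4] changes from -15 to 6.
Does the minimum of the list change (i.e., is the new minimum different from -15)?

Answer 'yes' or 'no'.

Old min = -15
Change: A[4] -15 -> 6
Changed element was the min; new min must be rechecked.
New min = 6; changed? yes

Answer: yes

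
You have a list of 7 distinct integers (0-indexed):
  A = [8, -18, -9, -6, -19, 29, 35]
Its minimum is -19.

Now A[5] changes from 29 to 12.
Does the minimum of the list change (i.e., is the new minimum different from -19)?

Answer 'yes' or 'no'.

Old min = -19
Change: A[5] 29 -> 12
Changed element was NOT the min; min changes only if 12 < -19.
New min = -19; changed? no

Answer: no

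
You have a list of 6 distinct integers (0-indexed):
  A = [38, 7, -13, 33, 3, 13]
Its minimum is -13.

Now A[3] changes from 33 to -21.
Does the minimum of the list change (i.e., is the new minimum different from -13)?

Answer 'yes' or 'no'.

Answer: yes

Derivation:
Old min = -13
Change: A[3] 33 -> -21
Changed element was NOT the min; min changes only if -21 < -13.
New min = -21; changed? yes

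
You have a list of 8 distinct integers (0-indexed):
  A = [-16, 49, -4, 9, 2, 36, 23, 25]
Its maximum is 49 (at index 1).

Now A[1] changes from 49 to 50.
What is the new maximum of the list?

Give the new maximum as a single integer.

Old max = 49 (at index 1)
Change: A[1] 49 -> 50
Changed element WAS the max -> may need rescan.
  Max of remaining elements: 36
  New max = max(50, 36) = 50

Answer: 50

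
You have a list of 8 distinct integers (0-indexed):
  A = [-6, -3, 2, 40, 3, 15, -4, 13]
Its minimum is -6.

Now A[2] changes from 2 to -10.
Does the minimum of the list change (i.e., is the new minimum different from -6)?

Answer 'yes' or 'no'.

Old min = -6
Change: A[2] 2 -> -10
Changed element was NOT the min; min changes only if -10 < -6.
New min = -10; changed? yes

Answer: yes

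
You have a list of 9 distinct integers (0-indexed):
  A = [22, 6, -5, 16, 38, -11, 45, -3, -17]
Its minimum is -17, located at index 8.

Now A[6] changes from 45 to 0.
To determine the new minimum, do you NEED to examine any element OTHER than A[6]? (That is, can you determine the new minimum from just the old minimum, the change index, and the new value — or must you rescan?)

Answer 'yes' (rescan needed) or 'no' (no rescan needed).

Answer: no

Derivation:
Old min = -17 at index 8
Change at index 6: 45 -> 0
Index 6 was NOT the min. New min = min(-17, 0). No rescan of other elements needed.
Needs rescan: no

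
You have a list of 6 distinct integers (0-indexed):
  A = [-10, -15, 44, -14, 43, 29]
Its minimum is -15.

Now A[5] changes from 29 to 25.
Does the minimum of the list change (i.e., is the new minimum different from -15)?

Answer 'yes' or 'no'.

Answer: no

Derivation:
Old min = -15
Change: A[5] 29 -> 25
Changed element was NOT the min; min changes only if 25 < -15.
New min = -15; changed? no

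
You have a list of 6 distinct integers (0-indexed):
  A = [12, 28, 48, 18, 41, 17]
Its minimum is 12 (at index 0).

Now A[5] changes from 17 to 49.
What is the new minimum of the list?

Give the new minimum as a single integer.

Old min = 12 (at index 0)
Change: A[5] 17 -> 49
Changed element was NOT the old min.
  New min = min(old_min, new_val) = min(12, 49) = 12

Answer: 12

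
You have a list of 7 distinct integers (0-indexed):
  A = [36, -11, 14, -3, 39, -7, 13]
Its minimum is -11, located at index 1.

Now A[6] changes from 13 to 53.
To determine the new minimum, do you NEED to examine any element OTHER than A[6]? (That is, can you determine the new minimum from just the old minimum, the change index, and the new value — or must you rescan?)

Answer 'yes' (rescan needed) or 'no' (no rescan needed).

Old min = -11 at index 1
Change at index 6: 13 -> 53
Index 6 was NOT the min. New min = min(-11, 53). No rescan of other elements needed.
Needs rescan: no

Answer: no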